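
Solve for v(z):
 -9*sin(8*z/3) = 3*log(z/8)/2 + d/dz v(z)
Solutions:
 v(z) = C1 - 3*z*log(z)/2 + 3*z/2 + 9*z*log(2)/2 + 27*cos(8*z/3)/8


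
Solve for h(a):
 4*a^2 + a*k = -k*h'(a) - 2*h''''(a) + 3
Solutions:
 h(a) = C1 + C2*exp(2^(2/3)*a*(-k)^(1/3)/2) + C3*exp(2^(2/3)*a*(-k)^(1/3)*(-1 + sqrt(3)*I)/4) + C4*exp(-2^(2/3)*a*(-k)^(1/3)*(1 + sqrt(3)*I)/4) - 4*a^3/(3*k) - a^2/2 + 3*a/k


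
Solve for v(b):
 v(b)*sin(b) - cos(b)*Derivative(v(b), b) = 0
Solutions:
 v(b) = C1/cos(b)


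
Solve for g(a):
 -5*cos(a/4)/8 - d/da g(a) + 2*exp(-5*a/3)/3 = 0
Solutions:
 g(a) = C1 - 5*sin(a/4)/2 - 2*exp(-5*a/3)/5


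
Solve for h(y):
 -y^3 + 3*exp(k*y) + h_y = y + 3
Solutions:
 h(y) = C1 + y^4/4 + y^2/2 + 3*y - 3*exp(k*y)/k


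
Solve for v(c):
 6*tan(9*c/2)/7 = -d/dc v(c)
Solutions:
 v(c) = C1 + 4*log(cos(9*c/2))/21


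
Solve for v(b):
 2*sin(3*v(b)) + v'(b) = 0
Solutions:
 v(b) = -acos((-C1 - exp(12*b))/(C1 - exp(12*b)))/3 + 2*pi/3
 v(b) = acos((-C1 - exp(12*b))/(C1 - exp(12*b)))/3


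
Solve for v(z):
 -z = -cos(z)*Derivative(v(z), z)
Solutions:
 v(z) = C1 + Integral(z/cos(z), z)


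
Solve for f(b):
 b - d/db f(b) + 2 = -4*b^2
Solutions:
 f(b) = C1 + 4*b^3/3 + b^2/2 + 2*b


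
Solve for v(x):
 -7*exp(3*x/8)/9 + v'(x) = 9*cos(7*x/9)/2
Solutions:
 v(x) = C1 + 56*exp(3*x/8)/27 + 81*sin(7*x/9)/14


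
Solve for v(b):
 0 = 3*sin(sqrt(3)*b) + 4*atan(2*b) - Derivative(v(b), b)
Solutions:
 v(b) = C1 + 4*b*atan(2*b) - log(4*b^2 + 1) - sqrt(3)*cos(sqrt(3)*b)


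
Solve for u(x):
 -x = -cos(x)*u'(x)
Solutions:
 u(x) = C1 + Integral(x/cos(x), x)


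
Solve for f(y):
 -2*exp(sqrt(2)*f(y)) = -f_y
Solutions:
 f(y) = sqrt(2)*(2*log(-1/(C1 + 2*y)) - log(2))/4


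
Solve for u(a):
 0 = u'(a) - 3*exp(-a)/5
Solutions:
 u(a) = C1 - 3*exp(-a)/5


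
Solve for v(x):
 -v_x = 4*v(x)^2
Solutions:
 v(x) = 1/(C1 + 4*x)


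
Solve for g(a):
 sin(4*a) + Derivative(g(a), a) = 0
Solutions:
 g(a) = C1 + cos(4*a)/4


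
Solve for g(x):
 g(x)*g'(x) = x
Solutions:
 g(x) = -sqrt(C1 + x^2)
 g(x) = sqrt(C1 + x^2)


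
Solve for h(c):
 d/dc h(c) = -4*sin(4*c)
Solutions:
 h(c) = C1 + cos(4*c)


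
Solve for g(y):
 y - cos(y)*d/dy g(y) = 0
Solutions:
 g(y) = C1 + Integral(y/cos(y), y)


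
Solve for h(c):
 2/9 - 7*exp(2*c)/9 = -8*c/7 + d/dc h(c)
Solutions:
 h(c) = C1 + 4*c^2/7 + 2*c/9 - 7*exp(2*c)/18


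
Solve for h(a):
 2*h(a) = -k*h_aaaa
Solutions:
 h(a) = C1*exp(-2^(1/4)*a*(-1/k)^(1/4)) + C2*exp(2^(1/4)*a*(-1/k)^(1/4)) + C3*exp(-2^(1/4)*I*a*(-1/k)^(1/4)) + C4*exp(2^(1/4)*I*a*(-1/k)^(1/4))


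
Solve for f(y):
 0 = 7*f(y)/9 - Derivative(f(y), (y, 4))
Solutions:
 f(y) = C1*exp(-sqrt(3)*7^(1/4)*y/3) + C2*exp(sqrt(3)*7^(1/4)*y/3) + C3*sin(sqrt(3)*7^(1/4)*y/3) + C4*cos(sqrt(3)*7^(1/4)*y/3)


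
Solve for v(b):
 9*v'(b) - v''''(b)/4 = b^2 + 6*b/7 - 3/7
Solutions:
 v(b) = C1 + C4*exp(6^(2/3)*b) + b^3/27 + b^2/21 - b/21 + (C2*sin(3*2^(2/3)*3^(1/6)*b/2) + C3*cos(3*2^(2/3)*3^(1/6)*b/2))*exp(-6^(2/3)*b/2)


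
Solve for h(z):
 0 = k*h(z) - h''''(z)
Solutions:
 h(z) = C1*exp(-k^(1/4)*z) + C2*exp(k^(1/4)*z) + C3*exp(-I*k^(1/4)*z) + C4*exp(I*k^(1/4)*z)


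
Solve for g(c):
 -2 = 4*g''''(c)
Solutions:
 g(c) = C1 + C2*c + C3*c^2 + C4*c^3 - c^4/48


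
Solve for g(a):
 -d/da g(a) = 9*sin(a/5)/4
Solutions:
 g(a) = C1 + 45*cos(a/5)/4


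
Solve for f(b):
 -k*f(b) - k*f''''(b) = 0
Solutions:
 f(b) = (C1*sin(sqrt(2)*b/2) + C2*cos(sqrt(2)*b/2))*exp(-sqrt(2)*b/2) + (C3*sin(sqrt(2)*b/2) + C4*cos(sqrt(2)*b/2))*exp(sqrt(2)*b/2)


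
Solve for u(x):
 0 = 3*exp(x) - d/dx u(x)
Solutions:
 u(x) = C1 + 3*exp(x)


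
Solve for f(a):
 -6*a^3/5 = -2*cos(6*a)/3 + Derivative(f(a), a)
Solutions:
 f(a) = C1 - 3*a^4/10 + sin(6*a)/9


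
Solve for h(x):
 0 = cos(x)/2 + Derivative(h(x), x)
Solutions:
 h(x) = C1 - sin(x)/2


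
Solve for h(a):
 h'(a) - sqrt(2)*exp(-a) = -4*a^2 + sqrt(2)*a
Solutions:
 h(a) = C1 - 4*a^3/3 + sqrt(2)*a^2/2 - sqrt(2)*exp(-a)


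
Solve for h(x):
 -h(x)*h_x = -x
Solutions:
 h(x) = -sqrt(C1 + x^2)
 h(x) = sqrt(C1 + x^2)


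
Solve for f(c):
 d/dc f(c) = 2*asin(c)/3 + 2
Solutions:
 f(c) = C1 + 2*c*asin(c)/3 + 2*c + 2*sqrt(1 - c^2)/3


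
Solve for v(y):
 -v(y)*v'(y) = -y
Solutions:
 v(y) = -sqrt(C1 + y^2)
 v(y) = sqrt(C1 + y^2)


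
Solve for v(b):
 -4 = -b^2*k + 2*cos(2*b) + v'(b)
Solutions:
 v(b) = C1 + b^3*k/3 - 4*b - sin(2*b)


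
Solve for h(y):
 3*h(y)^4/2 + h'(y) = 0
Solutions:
 h(y) = 2^(1/3)*(1/(C1 + 9*y))^(1/3)
 h(y) = 2^(1/3)*(-3^(2/3) - 3*3^(1/6)*I)*(1/(C1 + 3*y))^(1/3)/6
 h(y) = 2^(1/3)*(-3^(2/3) + 3*3^(1/6)*I)*(1/(C1 + 3*y))^(1/3)/6


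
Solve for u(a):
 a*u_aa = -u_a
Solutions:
 u(a) = C1 + C2*log(a)


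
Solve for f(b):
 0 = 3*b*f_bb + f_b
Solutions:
 f(b) = C1 + C2*b^(2/3)


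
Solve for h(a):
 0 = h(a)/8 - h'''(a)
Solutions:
 h(a) = C3*exp(a/2) + (C1*sin(sqrt(3)*a/4) + C2*cos(sqrt(3)*a/4))*exp(-a/4)


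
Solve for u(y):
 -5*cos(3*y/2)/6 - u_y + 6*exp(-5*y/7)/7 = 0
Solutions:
 u(y) = C1 - 5*sin(3*y/2)/9 - 6*exp(-5*y/7)/5


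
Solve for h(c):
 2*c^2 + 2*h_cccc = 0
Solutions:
 h(c) = C1 + C2*c + C3*c^2 + C4*c^3 - c^6/360


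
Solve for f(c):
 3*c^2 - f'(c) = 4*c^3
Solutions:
 f(c) = C1 - c^4 + c^3


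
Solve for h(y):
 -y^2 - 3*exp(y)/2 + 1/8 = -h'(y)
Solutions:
 h(y) = C1 + y^3/3 - y/8 + 3*exp(y)/2


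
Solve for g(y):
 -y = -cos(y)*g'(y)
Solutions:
 g(y) = C1 + Integral(y/cos(y), y)


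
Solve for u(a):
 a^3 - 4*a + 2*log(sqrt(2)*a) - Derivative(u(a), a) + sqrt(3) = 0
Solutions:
 u(a) = C1 + a^4/4 - 2*a^2 + 2*a*log(a) - 2*a + a*log(2) + sqrt(3)*a


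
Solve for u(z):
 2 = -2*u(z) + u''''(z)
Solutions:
 u(z) = C1*exp(-2^(1/4)*z) + C2*exp(2^(1/4)*z) + C3*sin(2^(1/4)*z) + C4*cos(2^(1/4)*z) - 1


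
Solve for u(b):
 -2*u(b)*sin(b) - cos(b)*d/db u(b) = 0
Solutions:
 u(b) = C1*cos(b)^2


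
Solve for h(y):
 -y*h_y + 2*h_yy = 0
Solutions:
 h(y) = C1 + C2*erfi(y/2)


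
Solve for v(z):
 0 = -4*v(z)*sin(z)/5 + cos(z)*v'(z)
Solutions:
 v(z) = C1/cos(z)^(4/5)


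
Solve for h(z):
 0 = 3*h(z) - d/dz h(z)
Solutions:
 h(z) = C1*exp(3*z)


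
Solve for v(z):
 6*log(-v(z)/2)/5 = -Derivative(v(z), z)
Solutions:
 5*Integral(1/(log(-_y) - log(2)), (_y, v(z)))/6 = C1 - z


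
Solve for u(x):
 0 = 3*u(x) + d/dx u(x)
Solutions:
 u(x) = C1*exp(-3*x)


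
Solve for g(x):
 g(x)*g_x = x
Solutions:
 g(x) = -sqrt(C1 + x^2)
 g(x) = sqrt(C1 + x^2)


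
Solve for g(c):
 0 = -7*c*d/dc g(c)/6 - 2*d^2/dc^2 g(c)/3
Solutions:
 g(c) = C1 + C2*erf(sqrt(14)*c/4)


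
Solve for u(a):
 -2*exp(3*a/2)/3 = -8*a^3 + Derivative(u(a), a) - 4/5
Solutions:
 u(a) = C1 + 2*a^4 + 4*a/5 - 4*exp(3*a/2)/9


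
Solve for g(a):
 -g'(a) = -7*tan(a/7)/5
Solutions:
 g(a) = C1 - 49*log(cos(a/7))/5


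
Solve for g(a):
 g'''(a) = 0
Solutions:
 g(a) = C1 + C2*a + C3*a^2


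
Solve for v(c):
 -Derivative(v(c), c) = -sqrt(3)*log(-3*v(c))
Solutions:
 -sqrt(3)*Integral(1/(log(-_y) + log(3)), (_y, v(c)))/3 = C1 - c


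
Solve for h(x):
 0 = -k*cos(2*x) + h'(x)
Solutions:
 h(x) = C1 + k*sin(2*x)/2


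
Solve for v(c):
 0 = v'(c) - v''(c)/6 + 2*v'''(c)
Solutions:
 v(c) = C1 + (C2*sin(sqrt(287)*c/24) + C3*cos(sqrt(287)*c/24))*exp(c/24)


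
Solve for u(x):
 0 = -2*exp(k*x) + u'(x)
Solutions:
 u(x) = C1 + 2*exp(k*x)/k


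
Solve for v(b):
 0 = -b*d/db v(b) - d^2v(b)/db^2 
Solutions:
 v(b) = C1 + C2*erf(sqrt(2)*b/2)


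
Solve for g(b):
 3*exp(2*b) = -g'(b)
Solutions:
 g(b) = C1 - 3*exp(2*b)/2


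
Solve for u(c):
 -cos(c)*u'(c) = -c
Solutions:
 u(c) = C1 + Integral(c/cos(c), c)


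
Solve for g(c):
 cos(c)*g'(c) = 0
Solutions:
 g(c) = C1


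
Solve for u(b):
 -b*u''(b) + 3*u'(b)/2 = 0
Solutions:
 u(b) = C1 + C2*b^(5/2)


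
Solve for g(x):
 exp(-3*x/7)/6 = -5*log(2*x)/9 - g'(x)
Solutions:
 g(x) = C1 - 5*x*log(x)/9 + 5*x*(1 - log(2))/9 + 7*exp(-3*x/7)/18


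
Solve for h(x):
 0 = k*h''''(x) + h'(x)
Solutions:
 h(x) = C1 + C2*exp(x*(-1/k)^(1/3)) + C3*exp(x*(-1/k)^(1/3)*(-1 + sqrt(3)*I)/2) + C4*exp(-x*(-1/k)^(1/3)*(1 + sqrt(3)*I)/2)


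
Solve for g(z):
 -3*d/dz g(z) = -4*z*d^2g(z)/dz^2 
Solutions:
 g(z) = C1 + C2*z^(7/4)


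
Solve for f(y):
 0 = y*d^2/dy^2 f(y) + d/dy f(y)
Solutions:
 f(y) = C1 + C2*log(y)


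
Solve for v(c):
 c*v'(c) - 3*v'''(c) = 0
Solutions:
 v(c) = C1 + Integral(C2*airyai(3^(2/3)*c/3) + C3*airybi(3^(2/3)*c/3), c)


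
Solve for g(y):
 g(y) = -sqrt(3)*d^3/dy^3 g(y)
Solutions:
 g(y) = C3*exp(-3^(5/6)*y/3) + (C1*sin(3^(1/3)*y/2) + C2*cos(3^(1/3)*y/2))*exp(3^(5/6)*y/6)


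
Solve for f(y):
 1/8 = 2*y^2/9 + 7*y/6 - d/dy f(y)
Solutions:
 f(y) = C1 + 2*y^3/27 + 7*y^2/12 - y/8


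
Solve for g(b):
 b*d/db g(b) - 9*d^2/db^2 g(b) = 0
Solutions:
 g(b) = C1 + C2*erfi(sqrt(2)*b/6)


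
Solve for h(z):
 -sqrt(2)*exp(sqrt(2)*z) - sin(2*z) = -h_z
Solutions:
 h(z) = C1 + exp(sqrt(2)*z) - cos(2*z)/2


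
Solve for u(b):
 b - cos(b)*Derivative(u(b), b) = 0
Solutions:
 u(b) = C1 + Integral(b/cos(b), b)


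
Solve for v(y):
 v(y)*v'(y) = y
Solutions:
 v(y) = -sqrt(C1 + y^2)
 v(y) = sqrt(C1 + y^2)


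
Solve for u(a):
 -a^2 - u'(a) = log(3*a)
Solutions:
 u(a) = C1 - a^3/3 - a*log(a) - a*log(3) + a


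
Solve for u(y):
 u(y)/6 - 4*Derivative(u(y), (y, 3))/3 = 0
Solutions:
 u(y) = C3*exp(y/2) + (C1*sin(sqrt(3)*y/4) + C2*cos(sqrt(3)*y/4))*exp(-y/4)


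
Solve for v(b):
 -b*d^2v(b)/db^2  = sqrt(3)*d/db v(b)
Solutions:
 v(b) = C1 + C2*b^(1 - sqrt(3))


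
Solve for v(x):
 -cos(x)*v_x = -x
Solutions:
 v(x) = C1 + Integral(x/cos(x), x)


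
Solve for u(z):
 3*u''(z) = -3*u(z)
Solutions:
 u(z) = C1*sin(z) + C2*cos(z)


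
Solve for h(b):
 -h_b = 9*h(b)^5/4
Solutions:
 h(b) = -I*(1/(C1 + 9*b))^(1/4)
 h(b) = I*(1/(C1 + 9*b))^(1/4)
 h(b) = -(1/(C1 + 9*b))^(1/4)
 h(b) = (1/(C1 + 9*b))^(1/4)


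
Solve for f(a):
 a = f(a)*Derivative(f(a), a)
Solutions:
 f(a) = -sqrt(C1 + a^2)
 f(a) = sqrt(C1 + a^2)


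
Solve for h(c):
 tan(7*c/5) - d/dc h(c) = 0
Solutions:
 h(c) = C1 - 5*log(cos(7*c/5))/7


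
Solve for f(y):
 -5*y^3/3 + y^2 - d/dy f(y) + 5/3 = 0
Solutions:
 f(y) = C1 - 5*y^4/12 + y^3/3 + 5*y/3


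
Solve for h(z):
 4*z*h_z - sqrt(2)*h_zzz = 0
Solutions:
 h(z) = C1 + Integral(C2*airyai(sqrt(2)*z) + C3*airybi(sqrt(2)*z), z)


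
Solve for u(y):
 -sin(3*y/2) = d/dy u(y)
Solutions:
 u(y) = C1 + 2*cos(3*y/2)/3


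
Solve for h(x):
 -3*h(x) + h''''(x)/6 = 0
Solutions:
 h(x) = C1*exp(-2^(1/4)*sqrt(3)*x) + C2*exp(2^(1/4)*sqrt(3)*x) + C3*sin(2^(1/4)*sqrt(3)*x) + C4*cos(2^(1/4)*sqrt(3)*x)


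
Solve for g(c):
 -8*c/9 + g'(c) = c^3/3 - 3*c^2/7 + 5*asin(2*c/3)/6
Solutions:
 g(c) = C1 + c^4/12 - c^3/7 + 4*c^2/9 + 5*c*asin(2*c/3)/6 + 5*sqrt(9 - 4*c^2)/12


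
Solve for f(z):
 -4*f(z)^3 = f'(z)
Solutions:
 f(z) = -sqrt(2)*sqrt(-1/(C1 - 4*z))/2
 f(z) = sqrt(2)*sqrt(-1/(C1 - 4*z))/2


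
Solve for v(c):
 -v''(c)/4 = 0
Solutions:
 v(c) = C1 + C2*c


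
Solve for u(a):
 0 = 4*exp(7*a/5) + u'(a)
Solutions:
 u(a) = C1 - 20*exp(7*a/5)/7


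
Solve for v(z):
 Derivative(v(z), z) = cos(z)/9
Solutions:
 v(z) = C1 + sin(z)/9


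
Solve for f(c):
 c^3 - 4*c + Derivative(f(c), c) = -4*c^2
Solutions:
 f(c) = C1 - c^4/4 - 4*c^3/3 + 2*c^2


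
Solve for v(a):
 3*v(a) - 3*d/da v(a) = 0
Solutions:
 v(a) = C1*exp(a)


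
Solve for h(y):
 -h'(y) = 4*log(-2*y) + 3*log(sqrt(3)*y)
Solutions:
 h(y) = C1 - 7*y*log(y) + y*(-log(48) - log(3)/2 + 7 - 4*I*pi)


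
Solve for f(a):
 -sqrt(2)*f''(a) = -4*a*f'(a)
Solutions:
 f(a) = C1 + C2*erfi(2^(1/4)*a)


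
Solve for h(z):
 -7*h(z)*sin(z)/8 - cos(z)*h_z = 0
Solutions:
 h(z) = C1*cos(z)^(7/8)


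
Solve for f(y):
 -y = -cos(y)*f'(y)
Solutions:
 f(y) = C1 + Integral(y/cos(y), y)


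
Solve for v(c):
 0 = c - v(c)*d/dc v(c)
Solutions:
 v(c) = -sqrt(C1 + c^2)
 v(c) = sqrt(C1 + c^2)


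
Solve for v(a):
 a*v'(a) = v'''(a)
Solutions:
 v(a) = C1 + Integral(C2*airyai(a) + C3*airybi(a), a)


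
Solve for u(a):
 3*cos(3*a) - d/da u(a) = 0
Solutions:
 u(a) = C1 + sin(3*a)


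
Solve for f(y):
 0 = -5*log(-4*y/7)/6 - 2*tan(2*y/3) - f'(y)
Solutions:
 f(y) = C1 - 5*y*log(-y)/6 - 5*y*log(2)/3 + 5*y/6 + 5*y*log(7)/6 + 3*log(cos(2*y/3))


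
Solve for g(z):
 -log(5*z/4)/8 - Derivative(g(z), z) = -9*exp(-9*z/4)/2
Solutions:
 g(z) = C1 - z*log(z)/8 + z*(-log(5) + 1 + 2*log(2))/8 - 2*exp(-9*z/4)


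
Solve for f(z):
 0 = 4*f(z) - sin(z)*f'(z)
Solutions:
 f(z) = C1*(cos(z)^2 - 2*cos(z) + 1)/(cos(z)^2 + 2*cos(z) + 1)


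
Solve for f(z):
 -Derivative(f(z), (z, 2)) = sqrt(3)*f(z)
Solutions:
 f(z) = C1*sin(3^(1/4)*z) + C2*cos(3^(1/4)*z)


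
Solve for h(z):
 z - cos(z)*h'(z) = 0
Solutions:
 h(z) = C1 + Integral(z/cos(z), z)


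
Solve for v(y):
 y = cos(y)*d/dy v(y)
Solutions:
 v(y) = C1 + Integral(y/cos(y), y)


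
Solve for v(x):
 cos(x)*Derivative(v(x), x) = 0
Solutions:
 v(x) = C1


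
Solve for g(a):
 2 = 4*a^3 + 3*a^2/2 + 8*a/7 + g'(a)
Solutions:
 g(a) = C1 - a^4 - a^3/2 - 4*a^2/7 + 2*a


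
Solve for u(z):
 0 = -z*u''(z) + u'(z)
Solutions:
 u(z) = C1 + C2*z^2


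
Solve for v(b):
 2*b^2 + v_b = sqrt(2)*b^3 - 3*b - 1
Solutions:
 v(b) = C1 + sqrt(2)*b^4/4 - 2*b^3/3 - 3*b^2/2 - b


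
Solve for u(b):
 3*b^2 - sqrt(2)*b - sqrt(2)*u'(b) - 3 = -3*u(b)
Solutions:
 u(b) = C1*exp(3*sqrt(2)*b/2) - b^2 - sqrt(2)*b/3 + 7/9


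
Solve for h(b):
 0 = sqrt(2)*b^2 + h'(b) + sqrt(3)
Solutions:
 h(b) = C1 - sqrt(2)*b^3/3 - sqrt(3)*b


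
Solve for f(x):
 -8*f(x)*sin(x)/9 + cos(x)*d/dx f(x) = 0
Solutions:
 f(x) = C1/cos(x)^(8/9)


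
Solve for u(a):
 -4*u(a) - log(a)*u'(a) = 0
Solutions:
 u(a) = C1*exp(-4*li(a))


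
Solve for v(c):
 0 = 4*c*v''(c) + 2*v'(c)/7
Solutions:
 v(c) = C1 + C2*c^(13/14)


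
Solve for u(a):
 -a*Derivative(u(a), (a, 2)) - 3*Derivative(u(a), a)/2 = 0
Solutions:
 u(a) = C1 + C2/sqrt(a)


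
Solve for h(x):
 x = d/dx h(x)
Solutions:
 h(x) = C1 + x^2/2


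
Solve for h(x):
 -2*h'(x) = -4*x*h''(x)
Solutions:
 h(x) = C1 + C2*x^(3/2)


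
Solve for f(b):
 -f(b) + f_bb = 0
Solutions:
 f(b) = C1*exp(-b) + C2*exp(b)


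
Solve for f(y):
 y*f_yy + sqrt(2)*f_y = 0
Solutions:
 f(y) = C1 + C2*y^(1 - sqrt(2))


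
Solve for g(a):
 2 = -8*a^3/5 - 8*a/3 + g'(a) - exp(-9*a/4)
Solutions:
 g(a) = C1 + 2*a^4/5 + 4*a^2/3 + 2*a - 4*exp(-9*a/4)/9


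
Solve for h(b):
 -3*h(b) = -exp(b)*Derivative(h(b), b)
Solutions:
 h(b) = C1*exp(-3*exp(-b))


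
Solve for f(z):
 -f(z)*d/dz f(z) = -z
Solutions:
 f(z) = -sqrt(C1 + z^2)
 f(z) = sqrt(C1 + z^2)


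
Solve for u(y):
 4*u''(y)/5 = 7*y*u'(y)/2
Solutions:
 u(y) = C1 + C2*erfi(sqrt(35)*y/4)


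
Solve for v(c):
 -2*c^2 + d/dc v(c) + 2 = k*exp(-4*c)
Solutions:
 v(c) = C1 + 2*c^3/3 - 2*c - k*exp(-4*c)/4


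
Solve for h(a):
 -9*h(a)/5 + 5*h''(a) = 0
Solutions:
 h(a) = C1*exp(-3*a/5) + C2*exp(3*a/5)


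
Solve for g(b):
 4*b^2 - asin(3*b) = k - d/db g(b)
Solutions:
 g(b) = C1 - 4*b^3/3 + b*k + b*asin(3*b) + sqrt(1 - 9*b^2)/3


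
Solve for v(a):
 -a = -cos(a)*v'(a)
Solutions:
 v(a) = C1 + Integral(a/cos(a), a)


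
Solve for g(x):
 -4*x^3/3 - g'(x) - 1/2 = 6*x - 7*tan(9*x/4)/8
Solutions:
 g(x) = C1 - x^4/3 - 3*x^2 - x/2 - 7*log(cos(9*x/4))/18


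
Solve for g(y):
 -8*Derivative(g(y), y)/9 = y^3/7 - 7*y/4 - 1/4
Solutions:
 g(y) = C1 - 9*y^4/224 + 63*y^2/64 + 9*y/32


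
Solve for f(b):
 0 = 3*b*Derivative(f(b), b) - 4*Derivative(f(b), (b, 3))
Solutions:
 f(b) = C1 + Integral(C2*airyai(6^(1/3)*b/2) + C3*airybi(6^(1/3)*b/2), b)


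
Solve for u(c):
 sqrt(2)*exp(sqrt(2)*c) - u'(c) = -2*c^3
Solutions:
 u(c) = C1 + c^4/2 + exp(sqrt(2)*c)


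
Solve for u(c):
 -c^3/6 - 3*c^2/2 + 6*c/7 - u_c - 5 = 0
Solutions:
 u(c) = C1 - c^4/24 - c^3/2 + 3*c^2/7 - 5*c


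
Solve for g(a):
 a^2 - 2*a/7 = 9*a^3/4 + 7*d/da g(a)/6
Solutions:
 g(a) = C1 - 27*a^4/56 + 2*a^3/7 - 6*a^2/49


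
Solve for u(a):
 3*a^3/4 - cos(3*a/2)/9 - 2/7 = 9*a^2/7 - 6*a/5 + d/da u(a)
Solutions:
 u(a) = C1 + 3*a^4/16 - 3*a^3/7 + 3*a^2/5 - 2*a/7 - 2*sin(3*a/2)/27


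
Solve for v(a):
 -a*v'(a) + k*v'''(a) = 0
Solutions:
 v(a) = C1 + Integral(C2*airyai(a*(1/k)^(1/3)) + C3*airybi(a*(1/k)^(1/3)), a)


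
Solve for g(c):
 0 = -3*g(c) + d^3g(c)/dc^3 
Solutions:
 g(c) = C3*exp(3^(1/3)*c) + (C1*sin(3^(5/6)*c/2) + C2*cos(3^(5/6)*c/2))*exp(-3^(1/3)*c/2)


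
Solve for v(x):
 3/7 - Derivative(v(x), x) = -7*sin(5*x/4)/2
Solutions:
 v(x) = C1 + 3*x/7 - 14*cos(5*x/4)/5


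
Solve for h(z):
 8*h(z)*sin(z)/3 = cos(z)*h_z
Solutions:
 h(z) = C1/cos(z)^(8/3)


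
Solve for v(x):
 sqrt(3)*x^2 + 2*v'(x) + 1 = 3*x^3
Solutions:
 v(x) = C1 + 3*x^4/8 - sqrt(3)*x^3/6 - x/2


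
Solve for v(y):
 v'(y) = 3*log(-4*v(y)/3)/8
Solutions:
 -8*Integral(1/(log(-_y) - log(3) + 2*log(2)), (_y, v(y)))/3 = C1 - y


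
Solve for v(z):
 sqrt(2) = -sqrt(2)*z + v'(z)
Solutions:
 v(z) = C1 + sqrt(2)*z^2/2 + sqrt(2)*z


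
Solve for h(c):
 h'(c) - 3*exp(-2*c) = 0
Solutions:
 h(c) = C1 - 3*exp(-2*c)/2


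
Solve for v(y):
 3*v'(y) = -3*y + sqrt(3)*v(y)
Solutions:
 v(y) = C1*exp(sqrt(3)*y/3) + sqrt(3)*y + 3


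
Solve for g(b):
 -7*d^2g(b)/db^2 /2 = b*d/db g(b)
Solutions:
 g(b) = C1 + C2*erf(sqrt(7)*b/7)


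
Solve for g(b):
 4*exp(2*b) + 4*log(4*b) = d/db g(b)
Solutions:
 g(b) = C1 + 4*b*log(b) + 4*b*(-1 + 2*log(2)) + 2*exp(2*b)


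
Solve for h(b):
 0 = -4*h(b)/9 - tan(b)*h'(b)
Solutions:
 h(b) = C1/sin(b)^(4/9)


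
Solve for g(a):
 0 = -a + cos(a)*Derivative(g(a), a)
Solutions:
 g(a) = C1 + Integral(a/cos(a), a)


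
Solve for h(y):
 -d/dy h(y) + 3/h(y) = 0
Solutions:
 h(y) = -sqrt(C1 + 6*y)
 h(y) = sqrt(C1 + 6*y)


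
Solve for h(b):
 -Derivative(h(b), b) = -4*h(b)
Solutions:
 h(b) = C1*exp(4*b)


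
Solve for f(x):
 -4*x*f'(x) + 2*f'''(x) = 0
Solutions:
 f(x) = C1 + Integral(C2*airyai(2^(1/3)*x) + C3*airybi(2^(1/3)*x), x)


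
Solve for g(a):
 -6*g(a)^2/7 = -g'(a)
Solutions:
 g(a) = -7/(C1 + 6*a)


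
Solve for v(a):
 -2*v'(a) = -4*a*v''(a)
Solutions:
 v(a) = C1 + C2*a^(3/2)


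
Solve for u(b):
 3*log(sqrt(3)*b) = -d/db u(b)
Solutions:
 u(b) = C1 - 3*b*log(b) - 3*b*log(3)/2 + 3*b


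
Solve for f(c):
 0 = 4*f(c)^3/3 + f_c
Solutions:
 f(c) = -sqrt(6)*sqrt(-1/(C1 - 4*c))/2
 f(c) = sqrt(6)*sqrt(-1/(C1 - 4*c))/2


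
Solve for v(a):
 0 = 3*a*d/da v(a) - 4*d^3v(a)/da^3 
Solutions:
 v(a) = C1 + Integral(C2*airyai(6^(1/3)*a/2) + C3*airybi(6^(1/3)*a/2), a)


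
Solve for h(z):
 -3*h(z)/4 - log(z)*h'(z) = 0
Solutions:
 h(z) = C1*exp(-3*li(z)/4)


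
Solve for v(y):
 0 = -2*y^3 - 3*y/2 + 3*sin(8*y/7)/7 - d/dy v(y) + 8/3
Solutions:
 v(y) = C1 - y^4/2 - 3*y^2/4 + 8*y/3 - 3*cos(8*y/7)/8


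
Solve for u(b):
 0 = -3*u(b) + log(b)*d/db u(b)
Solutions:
 u(b) = C1*exp(3*li(b))


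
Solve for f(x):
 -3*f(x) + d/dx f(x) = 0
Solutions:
 f(x) = C1*exp(3*x)


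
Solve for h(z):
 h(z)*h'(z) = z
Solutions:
 h(z) = -sqrt(C1 + z^2)
 h(z) = sqrt(C1 + z^2)


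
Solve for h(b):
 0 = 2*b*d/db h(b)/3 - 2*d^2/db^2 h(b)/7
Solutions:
 h(b) = C1 + C2*erfi(sqrt(42)*b/6)


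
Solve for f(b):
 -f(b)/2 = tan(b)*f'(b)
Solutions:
 f(b) = C1/sqrt(sin(b))


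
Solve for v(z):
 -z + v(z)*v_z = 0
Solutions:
 v(z) = -sqrt(C1 + z^2)
 v(z) = sqrt(C1 + z^2)


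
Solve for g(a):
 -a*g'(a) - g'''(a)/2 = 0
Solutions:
 g(a) = C1 + Integral(C2*airyai(-2^(1/3)*a) + C3*airybi(-2^(1/3)*a), a)


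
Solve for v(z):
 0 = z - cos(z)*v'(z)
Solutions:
 v(z) = C1 + Integral(z/cos(z), z)


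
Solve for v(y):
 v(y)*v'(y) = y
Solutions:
 v(y) = -sqrt(C1 + y^2)
 v(y) = sqrt(C1 + y^2)


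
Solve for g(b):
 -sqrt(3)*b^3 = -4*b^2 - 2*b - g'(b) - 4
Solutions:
 g(b) = C1 + sqrt(3)*b^4/4 - 4*b^3/3 - b^2 - 4*b


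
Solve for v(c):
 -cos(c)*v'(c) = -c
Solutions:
 v(c) = C1 + Integral(c/cos(c), c)


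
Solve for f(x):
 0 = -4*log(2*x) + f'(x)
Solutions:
 f(x) = C1 + 4*x*log(x) - 4*x + x*log(16)


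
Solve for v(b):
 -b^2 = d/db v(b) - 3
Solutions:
 v(b) = C1 - b^3/3 + 3*b


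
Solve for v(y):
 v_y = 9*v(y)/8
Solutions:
 v(y) = C1*exp(9*y/8)


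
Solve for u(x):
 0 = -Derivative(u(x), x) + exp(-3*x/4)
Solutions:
 u(x) = C1 - 4*exp(-3*x/4)/3


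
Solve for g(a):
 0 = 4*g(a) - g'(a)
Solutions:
 g(a) = C1*exp(4*a)


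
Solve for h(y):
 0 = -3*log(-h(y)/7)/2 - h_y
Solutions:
 2*Integral(1/(log(-_y) - log(7)), (_y, h(y)))/3 = C1 - y


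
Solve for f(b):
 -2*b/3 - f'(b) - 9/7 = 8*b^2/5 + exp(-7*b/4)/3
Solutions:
 f(b) = C1 - 8*b^3/15 - b^2/3 - 9*b/7 + 4*exp(-7*b/4)/21


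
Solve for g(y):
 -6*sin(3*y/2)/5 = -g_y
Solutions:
 g(y) = C1 - 4*cos(3*y/2)/5


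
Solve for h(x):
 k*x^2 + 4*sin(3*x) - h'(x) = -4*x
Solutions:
 h(x) = C1 + k*x^3/3 + 2*x^2 - 4*cos(3*x)/3


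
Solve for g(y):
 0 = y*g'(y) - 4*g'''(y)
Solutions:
 g(y) = C1 + Integral(C2*airyai(2^(1/3)*y/2) + C3*airybi(2^(1/3)*y/2), y)


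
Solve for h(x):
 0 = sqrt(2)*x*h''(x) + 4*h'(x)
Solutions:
 h(x) = C1 + C2*x^(1 - 2*sqrt(2))


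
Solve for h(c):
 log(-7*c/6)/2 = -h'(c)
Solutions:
 h(c) = C1 - c*log(-c)/2 + c*(-log(7) + 1 + log(6))/2


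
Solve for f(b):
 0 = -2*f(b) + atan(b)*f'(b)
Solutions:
 f(b) = C1*exp(2*Integral(1/atan(b), b))


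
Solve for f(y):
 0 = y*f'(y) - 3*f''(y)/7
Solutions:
 f(y) = C1 + C2*erfi(sqrt(42)*y/6)


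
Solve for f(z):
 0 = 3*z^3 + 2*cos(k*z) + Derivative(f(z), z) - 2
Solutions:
 f(z) = C1 - 3*z^4/4 + 2*z - 2*sin(k*z)/k


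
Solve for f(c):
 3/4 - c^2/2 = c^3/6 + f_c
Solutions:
 f(c) = C1 - c^4/24 - c^3/6 + 3*c/4


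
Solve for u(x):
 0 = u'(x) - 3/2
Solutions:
 u(x) = C1 + 3*x/2


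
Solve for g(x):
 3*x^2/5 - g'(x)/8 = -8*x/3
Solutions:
 g(x) = C1 + 8*x^3/5 + 32*x^2/3


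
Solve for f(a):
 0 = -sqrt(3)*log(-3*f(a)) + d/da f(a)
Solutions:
 -sqrt(3)*Integral(1/(log(-_y) + log(3)), (_y, f(a)))/3 = C1 - a


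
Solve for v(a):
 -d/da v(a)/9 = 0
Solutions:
 v(a) = C1


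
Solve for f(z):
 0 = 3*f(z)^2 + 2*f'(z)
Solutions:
 f(z) = 2/(C1 + 3*z)


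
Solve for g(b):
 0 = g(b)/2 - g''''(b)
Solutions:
 g(b) = C1*exp(-2^(3/4)*b/2) + C2*exp(2^(3/4)*b/2) + C3*sin(2^(3/4)*b/2) + C4*cos(2^(3/4)*b/2)


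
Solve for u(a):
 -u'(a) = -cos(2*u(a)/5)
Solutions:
 -a - 5*log(sin(2*u(a)/5) - 1)/4 + 5*log(sin(2*u(a)/5) + 1)/4 = C1


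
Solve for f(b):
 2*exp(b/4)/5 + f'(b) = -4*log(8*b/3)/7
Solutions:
 f(b) = C1 - 4*b*log(b)/7 + 4*b*(-3*log(2) + 1 + log(3))/7 - 8*exp(b/4)/5


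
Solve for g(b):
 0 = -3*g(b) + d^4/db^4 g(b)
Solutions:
 g(b) = C1*exp(-3^(1/4)*b) + C2*exp(3^(1/4)*b) + C3*sin(3^(1/4)*b) + C4*cos(3^(1/4)*b)


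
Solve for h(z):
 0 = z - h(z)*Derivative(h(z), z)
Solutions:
 h(z) = -sqrt(C1 + z^2)
 h(z) = sqrt(C1 + z^2)


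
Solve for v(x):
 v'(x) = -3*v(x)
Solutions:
 v(x) = C1*exp(-3*x)


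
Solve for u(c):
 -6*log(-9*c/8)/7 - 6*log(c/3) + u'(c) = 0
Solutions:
 u(c) = C1 + 48*c*log(c)/7 + 6*c*(-8 - 5*log(3) - 3*log(2) + I*pi)/7


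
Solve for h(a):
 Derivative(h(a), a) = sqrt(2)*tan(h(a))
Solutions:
 h(a) = pi - asin(C1*exp(sqrt(2)*a))
 h(a) = asin(C1*exp(sqrt(2)*a))


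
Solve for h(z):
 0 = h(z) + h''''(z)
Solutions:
 h(z) = (C1*sin(sqrt(2)*z/2) + C2*cos(sqrt(2)*z/2))*exp(-sqrt(2)*z/2) + (C3*sin(sqrt(2)*z/2) + C4*cos(sqrt(2)*z/2))*exp(sqrt(2)*z/2)


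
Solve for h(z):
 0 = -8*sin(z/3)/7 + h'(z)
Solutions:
 h(z) = C1 - 24*cos(z/3)/7


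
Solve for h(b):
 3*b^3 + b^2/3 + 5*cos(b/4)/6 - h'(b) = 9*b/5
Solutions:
 h(b) = C1 + 3*b^4/4 + b^3/9 - 9*b^2/10 + 10*sin(b/4)/3


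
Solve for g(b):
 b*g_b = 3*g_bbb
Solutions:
 g(b) = C1 + Integral(C2*airyai(3^(2/3)*b/3) + C3*airybi(3^(2/3)*b/3), b)


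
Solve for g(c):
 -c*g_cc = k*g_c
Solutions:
 g(c) = C1 + c^(1 - re(k))*(C2*sin(log(c)*Abs(im(k))) + C3*cos(log(c)*im(k)))


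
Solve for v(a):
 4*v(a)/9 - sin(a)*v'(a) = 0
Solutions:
 v(a) = C1*(cos(a) - 1)^(2/9)/(cos(a) + 1)^(2/9)


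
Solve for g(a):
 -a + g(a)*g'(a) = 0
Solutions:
 g(a) = -sqrt(C1 + a^2)
 g(a) = sqrt(C1 + a^2)


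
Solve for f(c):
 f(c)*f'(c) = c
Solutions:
 f(c) = -sqrt(C1 + c^2)
 f(c) = sqrt(C1 + c^2)


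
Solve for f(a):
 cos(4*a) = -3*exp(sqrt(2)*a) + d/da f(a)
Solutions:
 f(a) = C1 + 3*sqrt(2)*exp(sqrt(2)*a)/2 + sin(4*a)/4


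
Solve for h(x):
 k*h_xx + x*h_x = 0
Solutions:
 h(x) = C1 + C2*sqrt(k)*erf(sqrt(2)*x*sqrt(1/k)/2)


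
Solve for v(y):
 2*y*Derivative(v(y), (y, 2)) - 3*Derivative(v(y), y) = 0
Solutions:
 v(y) = C1 + C2*y^(5/2)


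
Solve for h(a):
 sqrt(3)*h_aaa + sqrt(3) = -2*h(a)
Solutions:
 h(a) = C3*exp(-2^(1/3)*3^(5/6)*a/3) + (C1*sin(6^(1/3)*a/2) + C2*cos(6^(1/3)*a/2))*exp(2^(1/3)*3^(5/6)*a/6) - sqrt(3)/2


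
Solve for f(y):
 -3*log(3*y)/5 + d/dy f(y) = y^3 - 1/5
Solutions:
 f(y) = C1 + y^4/4 + 3*y*log(y)/5 - 4*y/5 + 3*y*log(3)/5


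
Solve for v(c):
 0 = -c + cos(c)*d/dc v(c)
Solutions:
 v(c) = C1 + Integral(c/cos(c), c)


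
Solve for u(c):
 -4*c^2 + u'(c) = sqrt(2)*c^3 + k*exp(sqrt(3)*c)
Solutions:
 u(c) = C1 + sqrt(2)*c^4/4 + 4*c^3/3 + sqrt(3)*k*exp(sqrt(3)*c)/3


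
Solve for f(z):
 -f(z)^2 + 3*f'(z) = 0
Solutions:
 f(z) = -3/(C1 + z)


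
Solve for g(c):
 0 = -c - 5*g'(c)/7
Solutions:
 g(c) = C1 - 7*c^2/10


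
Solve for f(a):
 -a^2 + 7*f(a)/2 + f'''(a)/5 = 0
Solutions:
 f(a) = C3*exp(-2^(2/3)*35^(1/3)*a/2) + 2*a^2/7 + (C1*sin(2^(2/3)*sqrt(3)*35^(1/3)*a/4) + C2*cos(2^(2/3)*sqrt(3)*35^(1/3)*a/4))*exp(2^(2/3)*35^(1/3)*a/4)


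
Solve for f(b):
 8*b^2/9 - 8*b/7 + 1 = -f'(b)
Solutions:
 f(b) = C1 - 8*b^3/27 + 4*b^2/7 - b


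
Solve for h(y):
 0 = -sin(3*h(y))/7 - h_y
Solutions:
 y/7 + log(cos(3*h(y)) - 1)/6 - log(cos(3*h(y)) + 1)/6 = C1


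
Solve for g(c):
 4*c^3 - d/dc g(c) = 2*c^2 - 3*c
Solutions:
 g(c) = C1 + c^4 - 2*c^3/3 + 3*c^2/2


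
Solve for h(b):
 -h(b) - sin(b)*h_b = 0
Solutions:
 h(b) = C1*sqrt(cos(b) + 1)/sqrt(cos(b) - 1)


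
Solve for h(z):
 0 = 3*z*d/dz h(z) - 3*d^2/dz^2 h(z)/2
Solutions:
 h(z) = C1 + C2*erfi(z)


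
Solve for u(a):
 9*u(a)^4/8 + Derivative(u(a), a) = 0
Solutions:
 u(a) = (-3^(2/3)/3 - 3^(1/6)*I)*(1/(C1 + 9*a))^(1/3)
 u(a) = (-3^(2/3)/3 + 3^(1/6)*I)*(1/(C1 + 9*a))^(1/3)
 u(a) = 2*(1/(C1 + 27*a))^(1/3)


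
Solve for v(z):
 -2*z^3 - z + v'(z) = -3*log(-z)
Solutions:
 v(z) = C1 + z^4/2 + z^2/2 - 3*z*log(-z) + 3*z


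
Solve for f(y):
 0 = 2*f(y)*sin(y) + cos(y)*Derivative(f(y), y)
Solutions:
 f(y) = C1*cos(y)^2


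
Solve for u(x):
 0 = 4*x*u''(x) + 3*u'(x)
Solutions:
 u(x) = C1 + C2*x^(1/4)


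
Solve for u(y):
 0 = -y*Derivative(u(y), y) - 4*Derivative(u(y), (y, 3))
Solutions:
 u(y) = C1 + Integral(C2*airyai(-2^(1/3)*y/2) + C3*airybi(-2^(1/3)*y/2), y)


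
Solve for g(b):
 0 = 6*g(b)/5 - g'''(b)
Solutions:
 g(b) = C3*exp(5^(2/3)*6^(1/3)*b/5) + (C1*sin(2^(1/3)*3^(5/6)*5^(2/3)*b/10) + C2*cos(2^(1/3)*3^(5/6)*5^(2/3)*b/10))*exp(-5^(2/3)*6^(1/3)*b/10)


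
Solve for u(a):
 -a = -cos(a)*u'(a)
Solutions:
 u(a) = C1 + Integral(a/cos(a), a)


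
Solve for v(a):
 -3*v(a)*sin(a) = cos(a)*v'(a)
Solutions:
 v(a) = C1*cos(a)^3


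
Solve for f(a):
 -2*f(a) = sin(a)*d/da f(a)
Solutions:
 f(a) = C1*(cos(a) + 1)/(cos(a) - 1)


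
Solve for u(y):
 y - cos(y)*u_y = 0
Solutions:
 u(y) = C1 + Integral(y/cos(y), y)


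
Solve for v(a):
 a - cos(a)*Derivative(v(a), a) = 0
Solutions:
 v(a) = C1 + Integral(a/cos(a), a)


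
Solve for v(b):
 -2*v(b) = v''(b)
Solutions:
 v(b) = C1*sin(sqrt(2)*b) + C2*cos(sqrt(2)*b)


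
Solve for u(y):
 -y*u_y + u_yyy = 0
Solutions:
 u(y) = C1 + Integral(C2*airyai(y) + C3*airybi(y), y)


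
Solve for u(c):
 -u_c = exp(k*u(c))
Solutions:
 u(c) = Piecewise((log(1/(C1*k + c*k))/k, Ne(k, 0)), (nan, True))
 u(c) = Piecewise((C1 - c, Eq(k, 0)), (nan, True))


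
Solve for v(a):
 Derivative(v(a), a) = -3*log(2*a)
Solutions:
 v(a) = C1 - 3*a*log(a) - a*log(8) + 3*a


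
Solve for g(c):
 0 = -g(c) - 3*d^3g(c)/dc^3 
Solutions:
 g(c) = C3*exp(-3^(2/3)*c/3) + (C1*sin(3^(1/6)*c/2) + C2*cos(3^(1/6)*c/2))*exp(3^(2/3)*c/6)


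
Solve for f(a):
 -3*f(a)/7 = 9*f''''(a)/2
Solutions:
 f(a) = (C1*sin(42^(3/4)*a/42) + C2*cos(42^(3/4)*a/42))*exp(-42^(3/4)*a/42) + (C3*sin(42^(3/4)*a/42) + C4*cos(42^(3/4)*a/42))*exp(42^(3/4)*a/42)


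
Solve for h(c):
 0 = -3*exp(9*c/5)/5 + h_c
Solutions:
 h(c) = C1 + exp(9*c/5)/3


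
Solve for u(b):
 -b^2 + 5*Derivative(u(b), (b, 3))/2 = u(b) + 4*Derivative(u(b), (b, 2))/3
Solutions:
 u(b) = C1*exp(b*(-(135*sqrt(19249) + 18737)^(1/3) - 64/(135*sqrt(19249) + 18737)^(1/3) + 16)/90)*sin(sqrt(3)*b*(-(135*sqrt(19249) + 18737)^(1/3) + 64/(135*sqrt(19249) + 18737)^(1/3))/90) + C2*exp(b*(-(135*sqrt(19249) + 18737)^(1/3) - 64/(135*sqrt(19249) + 18737)^(1/3) + 16)/90)*cos(sqrt(3)*b*(-(135*sqrt(19249) + 18737)^(1/3) + 64/(135*sqrt(19249) + 18737)^(1/3))/90) + C3*exp(b*(64/(135*sqrt(19249) + 18737)^(1/3) + 8 + (135*sqrt(19249) + 18737)^(1/3))/45) - b^2 + 8/3


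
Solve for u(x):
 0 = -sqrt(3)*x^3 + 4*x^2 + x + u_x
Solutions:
 u(x) = C1 + sqrt(3)*x^4/4 - 4*x^3/3 - x^2/2


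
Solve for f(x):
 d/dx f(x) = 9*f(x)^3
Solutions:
 f(x) = -sqrt(2)*sqrt(-1/(C1 + 9*x))/2
 f(x) = sqrt(2)*sqrt(-1/(C1 + 9*x))/2


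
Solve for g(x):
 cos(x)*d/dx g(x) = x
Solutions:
 g(x) = C1 + Integral(x/cos(x), x)


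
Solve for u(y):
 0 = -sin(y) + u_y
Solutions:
 u(y) = C1 - cos(y)


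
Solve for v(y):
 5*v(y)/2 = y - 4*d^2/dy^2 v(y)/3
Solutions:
 v(y) = C1*sin(sqrt(30)*y/4) + C2*cos(sqrt(30)*y/4) + 2*y/5


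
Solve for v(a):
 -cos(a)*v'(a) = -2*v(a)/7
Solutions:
 v(a) = C1*(sin(a) + 1)^(1/7)/(sin(a) - 1)^(1/7)


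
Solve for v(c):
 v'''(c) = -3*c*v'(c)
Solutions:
 v(c) = C1 + Integral(C2*airyai(-3^(1/3)*c) + C3*airybi(-3^(1/3)*c), c)


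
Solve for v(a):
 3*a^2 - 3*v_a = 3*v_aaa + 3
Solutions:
 v(a) = C1 + C2*sin(a) + C3*cos(a) + a^3/3 - 3*a


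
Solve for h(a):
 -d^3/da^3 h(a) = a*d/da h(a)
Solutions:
 h(a) = C1 + Integral(C2*airyai(-a) + C3*airybi(-a), a)


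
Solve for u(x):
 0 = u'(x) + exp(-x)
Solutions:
 u(x) = C1 + exp(-x)


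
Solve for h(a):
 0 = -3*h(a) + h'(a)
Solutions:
 h(a) = C1*exp(3*a)


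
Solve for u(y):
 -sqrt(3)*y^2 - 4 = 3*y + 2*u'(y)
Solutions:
 u(y) = C1 - sqrt(3)*y^3/6 - 3*y^2/4 - 2*y


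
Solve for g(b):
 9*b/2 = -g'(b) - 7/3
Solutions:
 g(b) = C1 - 9*b^2/4 - 7*b/3


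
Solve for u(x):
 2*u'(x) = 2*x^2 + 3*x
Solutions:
 u(x) = C1 + x^3/3 + 3*x^2/4


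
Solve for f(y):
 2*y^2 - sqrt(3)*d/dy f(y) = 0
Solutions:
 f(y) = C1 + 2*sqrt(3)*y^3/9


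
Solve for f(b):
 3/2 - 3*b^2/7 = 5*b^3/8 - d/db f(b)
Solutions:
 f(b) = C1 + 5*b^4/32 + b^3/7 - 3*b/2


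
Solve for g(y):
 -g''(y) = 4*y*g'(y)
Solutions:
 g(y) = C1 + C2*erf(sqrt(2)*y)


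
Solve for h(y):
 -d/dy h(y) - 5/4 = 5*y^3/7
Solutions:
 h(y) = C1 - 5*y^4/28 - 5*y/4


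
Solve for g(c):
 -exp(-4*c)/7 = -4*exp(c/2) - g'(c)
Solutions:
 g(c) = C1 - 8*exp(c/2) - exp(-4*c)/28


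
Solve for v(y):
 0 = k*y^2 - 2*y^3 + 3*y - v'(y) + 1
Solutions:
 v(y) = C1 + k*y^3/3 - y^4/2 + 3*y^2/2 + y


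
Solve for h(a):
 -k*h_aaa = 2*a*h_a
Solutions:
 h(a) = C1 + Integral(C2*airyai(2^(1/3)*a*(-1/k)^(1/3)) + C3*airybi(2^(1/3)*a*(-1/k)^(1/3)), a)


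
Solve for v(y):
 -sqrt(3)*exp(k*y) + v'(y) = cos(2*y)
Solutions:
 v(y) = C1 + sin(2*y)/2 + sqrt(3)*exp(k*y)/k


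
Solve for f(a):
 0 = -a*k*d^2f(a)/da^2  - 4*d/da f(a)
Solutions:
 f(a) = C1 + a^(((re(k) - 4)*re(k) + im(k)^2)/(re(k)^2 + im(k)^2))*(C2*sin(4*log(a)*Abs(im(k))/(re(k)^2 + im(k)^2)) + C3*cos(4*log(a)*im(k)/(re(k)^2 + im(k)^2)))


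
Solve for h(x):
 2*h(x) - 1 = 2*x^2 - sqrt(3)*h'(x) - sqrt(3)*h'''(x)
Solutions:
 h(x) = C1*exp(-sqrt(3)*x*(-(3 + sqrt(10))^(1/3) + (3 + sqrt(10))^(-1/3))/6)*sin(x*((3 + sqrt(10))^(-1/3) + (3 + sqrt(10))^(1/3))/2) + C2*exp(-sqrt(3)*x*(-(3 + sqrt(10))^(1/3) + (3 + sqrt(10))^(-1/3))/6)*cos(x*((3 + sqrt(10))^(-1/3) + (3 + sqrt(10))^(1/3))/2) + C3*exp(sqrt(3)*x*(-(3 + sqrt(10))^(1/3) + (3 + sqrt(10))^(-1/3))/3) + x^2 - sqrt(3)*x + 2


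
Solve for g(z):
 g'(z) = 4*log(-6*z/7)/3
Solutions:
 g(z) = C1 + 4*z*log(-z)/3 + 4*z*(-log(7) - 1 + log(6))/3


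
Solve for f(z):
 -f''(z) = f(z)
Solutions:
 f(z) = C1*sin(z) + C2*cos(z)


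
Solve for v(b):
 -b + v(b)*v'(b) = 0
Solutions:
 v(b) = -sqrt(C1 + b^2)
 v(b) = sqrt(C1 + b^2)


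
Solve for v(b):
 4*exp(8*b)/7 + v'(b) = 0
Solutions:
 v(b) = C1 - exp(8*b)/14


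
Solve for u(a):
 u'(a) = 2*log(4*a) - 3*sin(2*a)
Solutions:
 u(a) = C1 + 2*a*log(a) - 2*a + 4*a*log(2) + 3*cos(2*a)/2


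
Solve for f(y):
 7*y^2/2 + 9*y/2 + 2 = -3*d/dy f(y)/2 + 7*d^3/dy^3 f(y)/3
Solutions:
 f(y) = C1 + C2*exp(-3*sqrt(14)*y/14) + C3*exp(3*sqrt(14)*y/14) - 7*y^3/9 - 3*y^2/2 - 232*y/27


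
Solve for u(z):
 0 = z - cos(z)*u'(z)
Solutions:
 u(z) = C1 + Integral(z/cos(z), z)


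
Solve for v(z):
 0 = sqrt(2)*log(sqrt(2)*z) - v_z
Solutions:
 v(z) = C1 + sqrt(2)*z*log(z) - sqrt(2)*z + sqrt(2)*z*log(2)/2


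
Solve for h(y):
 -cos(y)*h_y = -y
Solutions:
 h(y) = C1 + Integral(y/cos(y), y)


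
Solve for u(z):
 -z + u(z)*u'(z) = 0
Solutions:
 u(z) = -sqrt(C1 + z^2)
 u(z) = sqrt(C1 + z^2)


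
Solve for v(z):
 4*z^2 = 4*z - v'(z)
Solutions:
 v(z) = C1 - 4*z^3/3 + 2*z^2


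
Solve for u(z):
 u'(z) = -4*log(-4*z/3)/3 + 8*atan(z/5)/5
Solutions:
 u(z) = C1 - 4*z*log(-z)/3 + 8*z*atan(z/5)/5 - 8*z*log(2)/3 + 4*z/3 + 4*z*log(3)/3 - 4*log(z^2 + 25)


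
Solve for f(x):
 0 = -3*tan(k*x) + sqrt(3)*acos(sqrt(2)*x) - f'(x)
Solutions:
 f(x) = C1 + sqrt(3)*(x*acos(sqrt(2)*x) - sqrt(2)*sqrt(1 - 2*x^2)/2) - 3*Piecewise((-log(cos(k*x))/k, Ne(k, 0)), (0, True))


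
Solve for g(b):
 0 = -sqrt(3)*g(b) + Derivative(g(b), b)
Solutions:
 g(b) = C1*exp(sqrt(3)*b)


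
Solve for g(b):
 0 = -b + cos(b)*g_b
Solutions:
 g(b) = C1 + Integral(b/cos(b), b)


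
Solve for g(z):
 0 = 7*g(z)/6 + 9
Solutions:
 g(z) = -54/7


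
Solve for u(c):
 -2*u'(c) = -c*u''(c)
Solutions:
 u(c) = C1 + C2*c^3


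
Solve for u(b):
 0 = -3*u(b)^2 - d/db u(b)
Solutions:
 u(b) = 1/(C1 + 3*b)


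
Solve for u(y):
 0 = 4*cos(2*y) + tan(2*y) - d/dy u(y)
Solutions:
 u(y) = C1 - log(cos(2*y))/2 + 2*sin(2*y)


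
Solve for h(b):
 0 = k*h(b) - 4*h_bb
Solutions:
 h(b) = C1*exp(-b*sqrt(k)/2) + C2*exp(b*sqrt(k)/2)


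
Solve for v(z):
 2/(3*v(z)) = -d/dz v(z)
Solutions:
 v(z) = -sqrt(C1 - 12*z)/3
 v(z) = sqrt(C1 - 12*z)/3


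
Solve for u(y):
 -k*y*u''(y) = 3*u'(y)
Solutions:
 u(y) = C1 + y^(((re(k) - 3)*re(k) + im(k)^2)/(re(k)^2 + im(k)^2))*(C2*sin(3*log(y)*Abs(im(k))/(re(k)^2 + im(k)^2)) + C3*cos(3*log(y)*im(k)/(re(k)^2 + im(k)^2)))


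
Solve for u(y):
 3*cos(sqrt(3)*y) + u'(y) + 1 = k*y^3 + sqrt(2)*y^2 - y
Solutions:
 u(y) = C1 + k*y^4/4 + sqrt(2)*y^3/3 - y^2/2 - y - sqrt(3)*sin(sqrt(3)*y)


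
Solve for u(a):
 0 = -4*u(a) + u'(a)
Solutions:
 u(a) = C1*exp(4*a)


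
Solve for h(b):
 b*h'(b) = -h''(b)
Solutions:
 h(b) = C1 + C2*erf(sqrt(2)*b/2)


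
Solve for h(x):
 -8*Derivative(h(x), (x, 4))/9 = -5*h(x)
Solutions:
 h(x) = C1*exp(-10^(1/4)*sqrt(3)*x/2) + C2*exp(10^(1/4)*sqrt(3)*x/2) + C3*sin(10^(1/4)*sqrt(3)*x/2) + C4*cos(10^(1/4)*sqrt(3)*x/2)


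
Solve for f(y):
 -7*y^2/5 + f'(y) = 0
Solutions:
 f(y) = C1 + 7*y^3/15


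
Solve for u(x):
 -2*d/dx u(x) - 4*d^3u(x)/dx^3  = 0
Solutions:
 u(x) = C1 + C2*sin(sqrt(2)*x/2) + C3*cos(sqrt(2)*x/2)


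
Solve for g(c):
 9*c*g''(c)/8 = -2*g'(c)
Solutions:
 g(c) = C1 + C2/c^(7/9)


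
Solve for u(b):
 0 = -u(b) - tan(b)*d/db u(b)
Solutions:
 u(b) = C1/sin(b)


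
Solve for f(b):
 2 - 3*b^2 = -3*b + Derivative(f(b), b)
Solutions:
 f(b) = C1 - b^3 + 3*b^2/2 + 2*b


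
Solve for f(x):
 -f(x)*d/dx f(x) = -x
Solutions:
 f(x) = -sqrt(C1 + x^2)
 f(x) = sqrt(C1 + x^2)


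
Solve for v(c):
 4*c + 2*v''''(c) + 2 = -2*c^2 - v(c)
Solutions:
 v(c) = -2*c^2 - 4*c + (C1*sin(2^(1/4)*c/2) + C2*cos(2^(1/4)*c/2))*exp(-2^(1/4)*c/2) + (C3*sin(2^(1/4)*c/2) + C4*cos(2^(1/4)*c/2))*exp(2^(1/4)*c/2) - 2


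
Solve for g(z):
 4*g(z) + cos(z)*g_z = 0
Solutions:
 g(z) = C1*(sin(z)^2 - 2*sin(z) + 1)/(sin(z)^2 + 2*sin(z) + 1)


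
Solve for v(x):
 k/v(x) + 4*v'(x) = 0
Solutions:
 v(x) = -sqrt(C1 - 2*k*x)/2
 v(x) = sqrt(C1 - 2*k*x)/2


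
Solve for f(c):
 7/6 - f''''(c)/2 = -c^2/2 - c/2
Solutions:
 f(c) = C1 + C2*c + C3*c^2 + C4*c^3 + c^6/360 + c^5/120 + 7*c^4/72


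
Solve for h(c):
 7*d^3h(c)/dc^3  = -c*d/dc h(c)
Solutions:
 h(c) = C1 + Integral(C2*airyai(-7^(2/3)*c/7) + C3*airybi(-7^(2/3)*c/7), c)


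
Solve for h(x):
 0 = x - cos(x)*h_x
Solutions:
 h(x) = C1 + Integral(x/cos(x), x)


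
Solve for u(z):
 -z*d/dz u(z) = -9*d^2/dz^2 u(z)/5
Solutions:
 u(z) = C1 + C2*erfi(sqrt(10)*z/6)


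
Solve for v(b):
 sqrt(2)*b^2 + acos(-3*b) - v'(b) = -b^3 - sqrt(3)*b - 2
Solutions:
 v(b) = C1 + b^4/4 + sqrt(2)*b^3/3 + sqrt(3)*b^2/2 + b*acos(-3*b) + 2*b + sqrt(1 - 9*b^2)/3


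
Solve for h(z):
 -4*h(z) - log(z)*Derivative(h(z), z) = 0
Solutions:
 h(z) = C1*exp(-4*li(z))


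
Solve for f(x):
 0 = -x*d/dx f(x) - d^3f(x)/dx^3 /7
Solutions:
 f(x) = C1 + Integral(C2*airyai(-7^(1/3)*x) + C3*airybi(-7^(1/3)*x), x)


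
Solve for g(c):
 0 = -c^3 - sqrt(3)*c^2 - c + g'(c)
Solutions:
 g(c) = C1 + c^4/4 + sqrt(3)*c^3/3 + c^2/2


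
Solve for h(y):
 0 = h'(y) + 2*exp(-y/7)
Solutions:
 h(y) = C1 + 14*exp(-y/7)


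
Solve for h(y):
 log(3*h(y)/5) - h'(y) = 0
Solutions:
 -Integral(1/(log(_y) - log(5) + log(3)), (_y, h(y))) = C1 - y


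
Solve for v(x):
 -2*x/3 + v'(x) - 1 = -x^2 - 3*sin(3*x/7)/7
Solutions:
 v(x) = C1 - x^3/3 + x^2/3 + x + cos(3*x/7)


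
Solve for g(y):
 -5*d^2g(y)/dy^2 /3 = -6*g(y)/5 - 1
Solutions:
 g(y) = C1*exp(-3*sqrt(2)*y/5) + C2*exp(3*sqrt(2)*y/5) - 5/6


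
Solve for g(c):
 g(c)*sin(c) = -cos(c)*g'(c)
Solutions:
 g(c) = C1*cos(c)


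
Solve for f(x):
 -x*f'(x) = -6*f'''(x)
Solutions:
 f(x) = C1 + Integral(C2*airyai(6^(2/3)*x/6) + C3*airybi(6^(2/3)*x/6), x)


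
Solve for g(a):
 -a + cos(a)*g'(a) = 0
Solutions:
 g(a) = C1 + Integral(a/cos(a), a)


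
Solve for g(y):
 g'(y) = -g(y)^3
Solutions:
 g(y) = -sqrt(2)*sqrt(-1/(C1 - y))/2
 g(y) = sqrt(2)*sqrt(-1/(C1 - y))/2


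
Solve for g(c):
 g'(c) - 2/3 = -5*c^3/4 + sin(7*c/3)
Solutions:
 g(c) = C1 - 5*c^4/16 + 2*c/3 - 3*cos(7*c/3)/7


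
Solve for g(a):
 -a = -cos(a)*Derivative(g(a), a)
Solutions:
 g(a) = C1 + Integral(a/cos(a), a)


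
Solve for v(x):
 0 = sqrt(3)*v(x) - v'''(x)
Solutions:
 v(x) = C3*exp(3^(1/6)*x) + (C1*sin(3^(2/3)*x/2) + C2*cos(3^(2/3)*x/2))*exp(-3^(1/6)*x/2)
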